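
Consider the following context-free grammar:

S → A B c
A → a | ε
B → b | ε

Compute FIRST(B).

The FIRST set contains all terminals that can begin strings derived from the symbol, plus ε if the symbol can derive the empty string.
B → b contributes b; B → ε makes B nullable, contributing ε. FIRST(B) = {b, ε}.

Final answer: {b, ε}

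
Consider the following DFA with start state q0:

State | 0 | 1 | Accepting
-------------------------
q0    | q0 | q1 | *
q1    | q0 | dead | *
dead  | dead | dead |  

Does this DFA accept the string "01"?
Start in q0.
Read '0': q0 → q0
Read '1': q0 → q1
Final state q1 is accepting, so the string is accepted.

Final answer: Yes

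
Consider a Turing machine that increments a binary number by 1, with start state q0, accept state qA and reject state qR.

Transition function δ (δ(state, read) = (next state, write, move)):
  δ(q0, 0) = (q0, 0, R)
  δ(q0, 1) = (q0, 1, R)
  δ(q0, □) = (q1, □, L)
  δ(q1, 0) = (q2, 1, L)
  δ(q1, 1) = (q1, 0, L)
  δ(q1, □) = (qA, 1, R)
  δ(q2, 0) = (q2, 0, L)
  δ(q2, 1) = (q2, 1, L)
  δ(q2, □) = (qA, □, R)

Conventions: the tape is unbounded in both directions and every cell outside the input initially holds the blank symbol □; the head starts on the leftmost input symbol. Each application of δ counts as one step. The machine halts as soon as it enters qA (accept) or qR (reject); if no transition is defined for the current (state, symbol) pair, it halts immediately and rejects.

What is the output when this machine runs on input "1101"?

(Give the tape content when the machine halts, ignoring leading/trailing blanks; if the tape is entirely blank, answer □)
Step 0: [q0]1101 (head at position 0)
Step 1: δ(q0, 1) = (q0, 1, R)  ⊢  1[q0]101 (head at position 1)
Step 2: δ(q0, 1) = (q0, 1, R)  ⊢  11[q0]01 (head at position 2)
Step 3: δ(q0, 0) = (q0, 0, R)  ⊢  110[q0]1 (head at position 3)
Step 4: δ(q0, 1) = (q0, 1, R)  ⊢  1101[q0]□ (head at position 4)
Step 5: δ(q0, □) = (q1, □, L)  ⊢  110[q1]1□ (head at position 3)
Step 6: δ(q1, 1) = (q1, 0, L)  ⊢  11[q1]00□ (head at position 2)
Step 7: δ(q1, 0) = (q2, 1, L)  ⊢  1[q2]110□ (head at position 1)
Step 8: δ(q2, 1) = (q2, 1, L)  ⊢  [q2]1110□ (head at position 0)
Step 9: δ(q2, 1) = (q2, 1, L)  ⊢  [q2]□1110□ (head at position -1)
Step 10: δ(q2, □) = (qA, □, R)  ⊢  □[qA]1110□ (head at position 0)
The machine is in qA, so it halts and accepts.
Tape content when halted (ignoring surrounding blanks): 1110

Final answer: Output: 1110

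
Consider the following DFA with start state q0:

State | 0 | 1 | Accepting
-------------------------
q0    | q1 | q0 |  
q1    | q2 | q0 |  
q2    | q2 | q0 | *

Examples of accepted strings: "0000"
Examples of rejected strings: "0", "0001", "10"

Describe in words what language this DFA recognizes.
binary strings ending with '00'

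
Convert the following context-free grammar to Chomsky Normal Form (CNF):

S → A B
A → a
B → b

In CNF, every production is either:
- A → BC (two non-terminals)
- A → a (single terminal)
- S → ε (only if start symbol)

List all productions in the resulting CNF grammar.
The grammar has no ε-productions or unit productions to eliminate.
S → A B is already in CNF (two non-terminals) – keep it.
A → a is already in CNF (single terminal) – keep it.
B → b is already in CNF (single terminal) – keep it.
Resulting CNF grammar (3 productions): A → a; B → b; S → A B

Final answer: A → a; B → b; S → A B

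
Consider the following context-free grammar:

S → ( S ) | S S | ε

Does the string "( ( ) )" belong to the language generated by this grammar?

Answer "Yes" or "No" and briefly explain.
A derivation exists: S ⇒ ( S ) ⇒ ( ( S ) ) ⇒ ( ( ) ) (using S → ( S ) twice, then S → ε).

Final answer: Yes - a valid derivation exists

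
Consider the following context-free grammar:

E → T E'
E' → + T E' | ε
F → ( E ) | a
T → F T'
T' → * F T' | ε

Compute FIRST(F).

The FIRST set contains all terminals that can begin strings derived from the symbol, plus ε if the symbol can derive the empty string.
FIRST(F): F → ( E ) contributes '(' and F → a contributes 'a', so FIRST(F) = {(, a}. F is not nullable.

Final answer: {(, a}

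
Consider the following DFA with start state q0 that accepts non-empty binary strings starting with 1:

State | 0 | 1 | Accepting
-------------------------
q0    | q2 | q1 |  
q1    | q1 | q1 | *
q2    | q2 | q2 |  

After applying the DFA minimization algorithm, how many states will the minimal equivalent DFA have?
All 3 states are reachable from q0, so none can be removed as unreachable.
Table-filling: first mark every (accepting, non-accepting) pair as distinguishable (accepting: {q1}; non-accepting: {q0, q2}).
Round 1: (q0, q2) on '1' go to q1 and q2, already distinguishable → mark.
Every pair of states is distinguishable, so the DFA is already minimal.
Equivalence classes: {q0}, {q1}, {q2} → 3 states.

Final answer: 3 states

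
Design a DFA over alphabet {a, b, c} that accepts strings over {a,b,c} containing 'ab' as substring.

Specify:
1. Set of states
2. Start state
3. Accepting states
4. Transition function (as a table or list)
One valid DFA (any DFA recognizing the same language is acceptable):
States: {q0, q1, q2}
Start: q0
Accepting: {q2}
Transitions (accepting states marked with *):
State | a | b | c | Accepting
-----------------------------
q0    | q1 | q0 | q0 |  
q1    | q1 | q2 | q0 |  
q2    | q2 | q2 | q2 | *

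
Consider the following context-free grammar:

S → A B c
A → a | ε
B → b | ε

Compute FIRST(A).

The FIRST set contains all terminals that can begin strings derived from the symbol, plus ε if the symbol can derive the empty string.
A → a contributes a; A → ε makes A nullable, contributing ε. FIRST(A) = {a, ε}.

Final answer: {a, ε}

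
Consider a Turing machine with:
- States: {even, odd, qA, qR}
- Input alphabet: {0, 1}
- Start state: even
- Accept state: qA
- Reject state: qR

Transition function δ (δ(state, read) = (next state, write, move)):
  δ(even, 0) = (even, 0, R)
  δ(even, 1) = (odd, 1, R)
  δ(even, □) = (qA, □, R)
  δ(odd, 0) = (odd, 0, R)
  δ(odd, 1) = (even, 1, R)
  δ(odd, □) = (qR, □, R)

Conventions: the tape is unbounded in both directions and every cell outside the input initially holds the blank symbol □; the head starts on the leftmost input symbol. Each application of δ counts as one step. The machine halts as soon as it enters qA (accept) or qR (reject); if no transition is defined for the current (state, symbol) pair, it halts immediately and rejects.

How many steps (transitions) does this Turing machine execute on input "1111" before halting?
Step 0: [even]1111 (head at position 0)
Step 1: δ(even, 1) = (odd, 1, R)  ⊢  1[odd]111 (head at position 1)
Step 2: δ(odd, 1) = (even, 1, R)  ⊢  11[even]11 (head at position 2)
Step 3: δ(even, 1) = (odd, 1, R)  ⊢  111[odd]1 (head at position 3)
Step 4: δ(odd, 1) = (even, 1, R)  ⊢  1111[even]□ (head at position 4)
Step 5: δ(even, □) = (qA, □, R)  ⊢  1111□[qA]□ (head at position 5)
The machine is in qA, so it halts and accepts.
Number of transitions executed: 5.

Final answer: 5 steps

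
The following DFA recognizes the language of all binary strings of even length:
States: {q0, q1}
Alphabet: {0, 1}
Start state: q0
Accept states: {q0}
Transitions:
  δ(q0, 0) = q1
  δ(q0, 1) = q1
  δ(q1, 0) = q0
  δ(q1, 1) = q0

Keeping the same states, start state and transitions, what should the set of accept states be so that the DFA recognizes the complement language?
The DFA is complete (every state has a transition on every symbol), so the complement
is recognized by the same DFA with accepting and non-accepting states swapped.
Original accept states: {q0}
Complement accept states = All states - Original accept states
= {q0, q1} - {q0}
= {q1}
Complement language: strings of ODD length

Final answer: {q1}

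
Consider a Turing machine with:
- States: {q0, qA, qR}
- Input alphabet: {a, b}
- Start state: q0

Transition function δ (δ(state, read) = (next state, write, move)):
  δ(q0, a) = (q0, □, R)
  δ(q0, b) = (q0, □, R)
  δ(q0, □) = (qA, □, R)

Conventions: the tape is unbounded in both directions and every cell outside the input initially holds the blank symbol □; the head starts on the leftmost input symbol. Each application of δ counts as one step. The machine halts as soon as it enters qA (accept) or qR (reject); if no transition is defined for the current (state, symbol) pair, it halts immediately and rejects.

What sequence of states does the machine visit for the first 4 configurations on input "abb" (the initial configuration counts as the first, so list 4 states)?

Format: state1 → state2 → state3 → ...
Step 0: [q0]abb (head at position 0)
Step 1: δ(q0, a) = (q0, □, R)  ⊢  □[q0]bb (head at position 1)
Step 2: δ(q0, b) = (q0, □, R)  ⊢  □□[q0]b (head at position 2)
Step 3: δ(q0, b) = (q0, □, R)  ⊢  □□□[q0]□ (head at position 3)
Reading off the states of these 4 configurations: q0 → q0 → q0 → q0

Final answer: q0 → q0 → q0 → q0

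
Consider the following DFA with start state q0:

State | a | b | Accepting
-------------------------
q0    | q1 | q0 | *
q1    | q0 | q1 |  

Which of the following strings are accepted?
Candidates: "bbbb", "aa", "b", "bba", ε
"bbbb": q0 → q0 → q0 → q0 → q0; q0 is accepting → accepted
"aa": q0 → q1 → q0; q0 is accepting → accepted
"b": q0 → q0; q0 is accepting → accepted
"bba": q0 → q0 → q0 → q1; q1 is not accepting → rejected
ε: q0; q0 is accepting → accepted

Final answer: "bbbb", "aa", "b", ε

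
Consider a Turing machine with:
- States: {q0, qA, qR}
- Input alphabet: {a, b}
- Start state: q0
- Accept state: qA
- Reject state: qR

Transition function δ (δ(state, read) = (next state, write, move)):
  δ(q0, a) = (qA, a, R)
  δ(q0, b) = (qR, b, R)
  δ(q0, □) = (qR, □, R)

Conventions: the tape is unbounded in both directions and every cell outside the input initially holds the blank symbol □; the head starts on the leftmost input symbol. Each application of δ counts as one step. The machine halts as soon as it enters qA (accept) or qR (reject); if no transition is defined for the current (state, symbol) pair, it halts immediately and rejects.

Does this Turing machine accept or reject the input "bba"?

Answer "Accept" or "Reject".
Step 0: [q0]bba (head at position 0)
Step 1: δ(q0, b) = (qR, b, R)  ⊢  b[qR]ba (head at position 1)
The machine is in qR, so it halts and rejects.

Final answer: Reject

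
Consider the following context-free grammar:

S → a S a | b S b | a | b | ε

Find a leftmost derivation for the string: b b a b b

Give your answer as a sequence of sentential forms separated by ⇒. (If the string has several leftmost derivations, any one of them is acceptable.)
Start with S.
Step 1: the leftmost non-terminal is S; apply S → b S b:  b S b
Step 2: the leftmost non-terminal is S; apply S → b S b:  b b S b b
Step 3: the leftmost non-terminal is S; apply S → a:  b b a b b

Final answer: S ⇒ b S b ⇒ b b S b b ⇒ b b a b b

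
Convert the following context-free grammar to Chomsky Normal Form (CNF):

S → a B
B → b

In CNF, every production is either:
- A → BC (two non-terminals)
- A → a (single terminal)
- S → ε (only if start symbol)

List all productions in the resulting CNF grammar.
The grammar has no ε-productions or unit productions to eliminate.
S → a B has terminal a in a right-hand side of length ≥ 2: introduce T_a → a and use T_a in place of a.
B → b is already in CNF (single terminal) – keep it.
S → a B becomes S → T_a B.
Resulting CNF grammar (3 productions): T_a → a; B → b; S → T_a B

Final answer: T_a → a; B → b; S → T_a B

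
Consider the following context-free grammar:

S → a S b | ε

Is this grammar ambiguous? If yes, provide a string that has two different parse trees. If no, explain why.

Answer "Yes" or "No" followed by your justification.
At every step exactly one production applies: if the remaining string to generate is non-empty it starts with a and ends with b, forcing S → a S b; if it is empty, S → ε is forced. Hence each string a^n b^n has exactly one derivation (S → a S b applied n times, then S → ε) and one parse tree.

Final answer: No - the grammar is unambiguous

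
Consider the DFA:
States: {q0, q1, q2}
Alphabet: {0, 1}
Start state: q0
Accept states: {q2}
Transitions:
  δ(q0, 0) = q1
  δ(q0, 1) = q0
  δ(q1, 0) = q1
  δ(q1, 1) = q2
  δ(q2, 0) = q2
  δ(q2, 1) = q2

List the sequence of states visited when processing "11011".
Starting at q0
Read '1': q0 -> q0
Read '1': q0 -> q0
Read '0': q0 -> q1
Read '1': q1 -> q2
Read '1': q2 -> q2

Final answer: q0 -> q0 -> q0 -> q1 -> q2 -> q2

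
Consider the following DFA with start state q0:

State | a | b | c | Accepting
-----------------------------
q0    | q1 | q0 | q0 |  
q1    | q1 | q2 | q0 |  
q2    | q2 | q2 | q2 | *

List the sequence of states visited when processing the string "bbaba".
q0 → q0 → q0 → q1 → q2 → q2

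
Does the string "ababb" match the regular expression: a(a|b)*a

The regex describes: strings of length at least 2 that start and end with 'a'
No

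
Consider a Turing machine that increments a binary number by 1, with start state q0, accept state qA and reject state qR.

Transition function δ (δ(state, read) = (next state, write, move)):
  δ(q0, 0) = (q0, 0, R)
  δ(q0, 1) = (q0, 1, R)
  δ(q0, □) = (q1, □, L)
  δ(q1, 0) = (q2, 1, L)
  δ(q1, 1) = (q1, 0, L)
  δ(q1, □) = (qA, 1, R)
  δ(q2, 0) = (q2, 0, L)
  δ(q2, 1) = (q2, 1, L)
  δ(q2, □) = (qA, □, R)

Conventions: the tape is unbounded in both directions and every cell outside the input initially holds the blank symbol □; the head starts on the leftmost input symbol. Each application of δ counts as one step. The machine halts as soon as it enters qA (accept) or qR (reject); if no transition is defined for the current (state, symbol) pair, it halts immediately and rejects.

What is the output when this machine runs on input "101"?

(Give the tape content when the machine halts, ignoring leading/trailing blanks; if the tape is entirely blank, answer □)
Step 0: [q0]101 (head at position 0)
Step 1: δ(q0, 1) = (q0, 1, R)  ⊢  1[q0]01 (head at position 1)
Step 2: δ(q0, 0) = (q0, 0, R)  ⊢  10[q0]1 (head at position 2)
Step 3: δ(q0, 1) = (q0, 1, R)  ⊢  101[q0]□ (head at position 3)
Step 4: δ(q0, □) = (q1, □, L)  ⊢  10[q1]1□ (head at position 2)
Step 5: δ(q1, 1) = (q1, 0, L)  ⊢  1[q1]00□ (head at position 1)
Step 6: δ(q1, 0) = (q2, 1, L)  ⊢  [q2]110□ (head at position 0)
Step 7: δ(q2, 1) = (q2, 1, L)  ⊢  [q2]□110□ (head at position -1)
Step 8: δ(q2, □) = (qA, □, R)  ⊢  □[qA]110□ (head at position 0)
The machine is in qA, so it halts and accepts.
Tape content when halted (ignoring surrounding blanks): 110

Final answer: Output: 110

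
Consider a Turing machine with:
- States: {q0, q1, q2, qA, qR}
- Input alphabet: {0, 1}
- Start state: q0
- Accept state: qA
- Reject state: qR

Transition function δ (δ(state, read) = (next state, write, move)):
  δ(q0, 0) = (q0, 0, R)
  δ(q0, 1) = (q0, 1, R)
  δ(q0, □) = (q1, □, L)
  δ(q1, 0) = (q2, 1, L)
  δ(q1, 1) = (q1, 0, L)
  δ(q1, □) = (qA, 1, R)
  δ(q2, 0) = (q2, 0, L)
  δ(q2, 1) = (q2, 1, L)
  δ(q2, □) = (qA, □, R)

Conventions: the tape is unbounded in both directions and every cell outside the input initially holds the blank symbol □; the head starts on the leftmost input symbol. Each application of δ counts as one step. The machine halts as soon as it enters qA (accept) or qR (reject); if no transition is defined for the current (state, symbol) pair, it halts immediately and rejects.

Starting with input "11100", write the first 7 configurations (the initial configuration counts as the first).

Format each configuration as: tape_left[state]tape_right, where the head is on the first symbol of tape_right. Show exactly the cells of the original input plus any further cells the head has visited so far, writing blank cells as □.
Step 0: [q0]11100 (head at position 0)
Step 1: δ(q0, 1) = (q0, 1, R)  ⊢  1[q0]1100 (head at position 1)
Step 2: δ(q0, 1) = (q0, 1, R)  ⊢  11[q0]100 (head at position 2)
Step 3: δ(q0, 1) = (q0, 1, R)  ⊢  111[q0]00 (head at position 3)
Step 4: δ(q0, 0) = (q0, 0, R)  ⊢  1110[q0]0 (head at position 4)
Step 5: δ(q0, 0) = (q0, 0, R)  ⊢  11100[q0]□ (head at position 5)
Step 6: δ(q0, □) = (q1, □, L)  ⊢  1110[q1]0□ (head at position 4)

Final answer: [q0]11100 ⊢ 1[q0]1100 ⊢ 11[q0]100 ⊢ 111[q0]00 ⊢ 1110[q0]0 ⊢ 11100[q0]□ ⊢ 1110[q1]0□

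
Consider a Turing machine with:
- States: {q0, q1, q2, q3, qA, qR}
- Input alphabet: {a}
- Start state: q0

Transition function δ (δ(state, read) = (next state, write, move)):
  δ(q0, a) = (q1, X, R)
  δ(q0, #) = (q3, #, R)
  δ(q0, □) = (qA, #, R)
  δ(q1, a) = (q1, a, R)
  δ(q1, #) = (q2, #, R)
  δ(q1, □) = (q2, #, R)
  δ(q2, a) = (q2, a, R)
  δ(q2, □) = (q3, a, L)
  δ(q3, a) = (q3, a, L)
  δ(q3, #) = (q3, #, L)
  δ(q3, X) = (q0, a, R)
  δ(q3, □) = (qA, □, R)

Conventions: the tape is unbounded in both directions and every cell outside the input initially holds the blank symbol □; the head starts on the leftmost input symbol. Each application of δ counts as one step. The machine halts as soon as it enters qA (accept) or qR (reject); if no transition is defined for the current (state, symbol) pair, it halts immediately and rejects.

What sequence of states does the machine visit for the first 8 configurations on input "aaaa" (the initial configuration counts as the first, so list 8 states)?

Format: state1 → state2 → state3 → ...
Step 0: [q0]aaaa (head at position 0)
Step 1: δ(q0, a) = (q1, X, R)  ⊢  X[q1]aaa (head at position 1)
Step 2: δ(q1, a) = (q1, a, R)  ⊢  Xa[q1]aa (head at position 2)
Step 3: δ(q1, a) = (q1, a, R)  ⊢  Xaa[q1]a (head at position 3)
Step 4: δ(q1, a) = (q1, a, R)  ⊢  Xaaa[q1]□ (head at position 4)
Step 5: δ(q1, □) = (q2, #, R)  ⊢  Xaaa#[q2]□ (head at position 5)
Step 6: δ(q2, □) = (q3, a, L)  ⊢  Xaaa[q3]#a (head at position 4)
Step 7: δ(q3, #) = (q3, #, L)  ⊢  Xaa[q3]a#a (head at position 3)
Reading off the states of these 8 configurations: q0 → q1 → q1 → q1 → q1 → q2 → q3 → q3

Final answer: q0 → q1 → q1 → q1 → q1 → q2 → q3 → q3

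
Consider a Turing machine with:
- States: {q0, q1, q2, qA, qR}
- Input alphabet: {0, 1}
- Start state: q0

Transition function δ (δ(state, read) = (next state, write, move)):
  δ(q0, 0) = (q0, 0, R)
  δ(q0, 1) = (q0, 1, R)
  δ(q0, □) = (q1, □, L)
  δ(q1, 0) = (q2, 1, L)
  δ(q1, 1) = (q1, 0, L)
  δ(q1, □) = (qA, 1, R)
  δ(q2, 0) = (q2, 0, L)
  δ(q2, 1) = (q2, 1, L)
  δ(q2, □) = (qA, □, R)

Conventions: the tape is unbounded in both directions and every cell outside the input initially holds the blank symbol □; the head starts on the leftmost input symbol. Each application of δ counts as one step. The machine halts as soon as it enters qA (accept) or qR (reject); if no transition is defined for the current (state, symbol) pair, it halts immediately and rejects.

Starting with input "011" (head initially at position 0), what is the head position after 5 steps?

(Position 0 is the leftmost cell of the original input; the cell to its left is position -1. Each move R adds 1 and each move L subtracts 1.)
Step 0: [q0]011 (head at position 0)
Step 1: δ(q0, 0) = (q0, 0, R)  ⊢  0[q0]11 (head at position 1)
Step 2: δ(q0, 1) = (q0, 1, R)  ⊢  01[q0]1 (head at position 2)
Step 3: δ(q0, 1) = (q0, 1, R)  ⊢  011[q0]□ (head at position 3)
Step 4: δ(q0, □) = (q1, □, L)  ⊢  01[q1]1□ (head at position 2)
Step 5: δ(q1, 1) = (q1, 0, L)  ⊢  0[q1]10□ (head at position 1)
Head position after 5 steps: 1

Final answer: Position 1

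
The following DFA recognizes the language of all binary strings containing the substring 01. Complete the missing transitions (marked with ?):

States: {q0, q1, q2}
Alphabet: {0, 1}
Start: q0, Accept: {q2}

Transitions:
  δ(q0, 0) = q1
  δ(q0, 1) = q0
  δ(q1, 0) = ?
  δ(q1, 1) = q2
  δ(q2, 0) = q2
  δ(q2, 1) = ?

What each state remembers (consistent with the given transitions and accept states):
  q0: 01 not seen yet and the last symbol was not 0
  q1: 01 not seen yet and the last symbol was 0
  q2: the substring 01 has already been seen
Filling in the missing entries:
  δ(q1, 0): in q1 (01 not seen yet and the last symbol was 0), after reading 0 we have: 01 not seen yet and the last symbol was 0 → q1
  δ(q2, 1): in q2 (the substring 01 has already been seen), after reading 1 we have: the substring 01 has already been seen → q2

Final answer: δ(q1, 0) = q1; δ(q2, 1) = q2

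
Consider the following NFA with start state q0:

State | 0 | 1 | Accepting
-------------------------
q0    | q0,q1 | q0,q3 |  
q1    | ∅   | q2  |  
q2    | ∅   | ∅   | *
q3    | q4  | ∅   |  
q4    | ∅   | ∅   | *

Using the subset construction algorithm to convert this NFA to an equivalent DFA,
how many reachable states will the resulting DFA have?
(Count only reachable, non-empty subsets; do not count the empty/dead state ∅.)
Start subset: {q0}
{q0}: on 0 → {q0, q1}, on 1 → {q0, q3}
{q0, q1}: on 0 → {q0, q1}, on 1 → {q0, q2, q3}
{q0, q3}: on 0 → {q0, q1, q4}, on 1 → {q0, q3}
{q0, q2, q3}: on 0 → {q0, q1, q4}, on 1 → {q0, q3}
{q0, q1, q4}: on 0 → {q0, q1}, on 1 → {q0, q2, q3}
Reachable non-empty subsets: {q0}, {q0, q1}, {q0, q3}, {q0, q2, q3}, {q0, q1, q4} — 5 in total.

Final answer: 5 states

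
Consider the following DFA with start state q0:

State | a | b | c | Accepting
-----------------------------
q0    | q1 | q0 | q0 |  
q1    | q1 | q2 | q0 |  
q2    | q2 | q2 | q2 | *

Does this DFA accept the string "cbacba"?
Start in q0.
Read 'c': q0 → q0
Read 'b': q0 → q0
Read 'a': q0 → q1
Read 'c': q1 → q0
Read 'b': q0 → q0
Read 'a': q0 → q1
Final state q1 is not accepting, so the string is rejected.

Final answer: No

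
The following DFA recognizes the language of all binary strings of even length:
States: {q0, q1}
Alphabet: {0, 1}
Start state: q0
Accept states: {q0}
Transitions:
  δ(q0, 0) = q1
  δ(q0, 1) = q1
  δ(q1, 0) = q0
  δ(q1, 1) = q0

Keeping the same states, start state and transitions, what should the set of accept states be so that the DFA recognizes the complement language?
The DFA is complete (every state has a transition on every symbol), so the complement
is recognized by the same DFA with accepting and non-accepting states swapped.
Original accept states: {q0}
Complement accept states = All states - Original accept states
= {q0, q1} - {q0}
= {q1}
Complement language: strings of ODD length

Final answer: {q1}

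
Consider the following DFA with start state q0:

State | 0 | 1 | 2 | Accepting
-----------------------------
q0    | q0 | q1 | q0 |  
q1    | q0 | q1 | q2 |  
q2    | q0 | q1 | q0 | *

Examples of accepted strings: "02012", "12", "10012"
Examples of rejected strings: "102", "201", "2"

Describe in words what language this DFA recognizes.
strings over {0,1,2} ending with '12'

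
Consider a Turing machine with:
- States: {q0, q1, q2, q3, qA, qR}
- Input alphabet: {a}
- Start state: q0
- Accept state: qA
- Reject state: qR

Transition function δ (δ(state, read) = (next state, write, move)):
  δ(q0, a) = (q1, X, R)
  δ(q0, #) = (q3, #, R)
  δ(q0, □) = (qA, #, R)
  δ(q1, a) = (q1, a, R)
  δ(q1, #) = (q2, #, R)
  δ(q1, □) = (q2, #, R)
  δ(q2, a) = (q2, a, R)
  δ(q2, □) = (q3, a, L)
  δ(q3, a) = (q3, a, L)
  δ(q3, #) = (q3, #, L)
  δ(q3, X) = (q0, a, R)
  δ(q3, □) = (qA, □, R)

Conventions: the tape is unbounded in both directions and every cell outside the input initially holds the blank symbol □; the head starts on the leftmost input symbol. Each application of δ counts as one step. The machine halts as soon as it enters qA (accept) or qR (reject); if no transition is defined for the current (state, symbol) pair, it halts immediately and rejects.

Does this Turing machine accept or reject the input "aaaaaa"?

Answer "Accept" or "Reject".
Trace (configuration after each step, as tape_left[state]tape_right with head position):
Step 0: [q0]aaaaaa (head at position 0)
Step 1: X[q1]aaaaa (head 1)
Step 2: Xa[q1]aaaa (head 2)
Step 3: Xaa[q1]aaa (head 3)
Step 4: Xaaa[q1]aa (head 4)
Step 5: Xaaaa[q1]a (head 5)
Step 6: Xaaaaa[q1]□ (head 6)
Step 7: Xaaaaa#[q2]□ (head 7)
Step 8: Xaaaaa[q3]#a (head 6)
Step 9: Xaaaa[q3]a#a (head 5)
Step 10: Xaaa[q3]aa#a (head 4)
Step 11: Xaa[q3]aaa#a (head 3)
Step 12: Xa[q3]aaaa#a (head 2)
Step 13: X[q3]aaaaa#a (head 1)
Step 14: [q3]Xaaaaa#a (head 0)
Step 15: a[q0]aaaaa#a (head 1)
Step 16: aX[q1]aaaa#a (head 2)
Step 17: aXa[q1]aaa#a (head 3)
Step 18: aXaa[q1]aa#a (head 4)
Step 19: aXaaa[q1]a#a (head 5)
Step 20: aXaaaa[q1]#a (head 6)
Step 21: aXaaaa#[q2]a (head 7)
Step 22: aXaaaa#a[q2]□ (head 8)
Step 23: aXaaaa#[q3]aa (head 7)
Step 24: aXaaaa[q3]#aa (head 6)
Step 25: aXaaa[q3]a#aa (head 5)
Step 26: aXaa[q3]aa#aa (head 4)
Step 27: aXa[q3]aaa#aa (head 3)
Step 28: aX[q3]aaaa#aa (head 2)
Step 29: a[q3]Xaaaa#aa (head 1)
Step 30: aa[q0]aaaa#aa (head 2)
Step 31: aaX[q1]aaa#aa (head 3)
Step 32: aaXa[q1]aa#aa (head 4)
Step 33: aaXaa[q1]a#aa (head 5)
Step 34: aaXaaa[q1]#aa (head 6)
Step 35: aaXaaa#[q2]aa (head 7)
Step 36: aaXaaa#a[q2]a (head 8)
Step 37: aaXaaa#aa[q2]□ (head 9)
Step 38: aaXaaa#a[q3]aa (head 8)
Step 39: aaXaaa#[q3]aaa (head 7)
Step 40: aaXaaa[q3]#aaa (head 6)
Step 41: aaXaa[q3]a#aaa (head 5)
Step 42: aaXa[q3]aa#aaa (head 4)
Step 43: aaX[q3]aaa#aaa (head 3)
Step 44: aa[q3]Xaaa#aaa (head 2)
Step 45: aaa[q0]aaa#aaa (head 3)
Step 46: aaaX[q1]aa#aaa (head 4)
Step 47: aaaXa[q1]a#aaa (head 5)
Step 48: aaaXaa[q1]#aaa (head 6)
Step 49: aaaXaa#[q2]aaa (head 7)
Step 50: aaaXaa#a[q2]aa (head 8)
Step 51: aaaXaa#aa[q2]a (head 9)
Step 52: aaaXaa#aaa[q2]□ (head 10)
Step 53: aaaXaa#aa[q3]aa (head 9)
Step 54: aaaXaa#a[q3]aaa (head 8)
Step 55: aaaXaa#[q3]aaaa (head 7)
Step 56: aaaXaa[q3]#aaaa (head 6)
Step 57: aaaXa[q3]a#aaaa (head 5)
Step 58: aaaX[q3]aa#aaaa (head 4)
Step 59: aaa[q3]Xaa#aaaa (head 3)
Step 60: aaaa[q0]aa#aaaa (head 4)
Step 61: aaaaX[q1]a#aaaa (head 5)
Step 62: aaaaXa[q1]#aaaa (head 6)
Step 63: aaaaXa#[q2]aaaa (head 7)
Step 64: aaaaXa#a[q2]aaa (head 8)
Step 65: aaaaXa#aa[q2]aa (head 9)
Step 66: aaaaXa#aaa[q2]a (head 10)
Step 67: aaaaXa#aaaa[q2]□ (head 11)
Step 68: aaaaXa#aaa[q3]aa (head 10)
Step 69: aaaaXa#aa[q3]aaa (head 9)
Step 70: aaaaXa#a[q3]aaaa (head 8)
Step 71: aaaaXa#[q3]aaaaa (head 7)
Step 72: aaaaXa[q3]#aaaaa (head 6)
Step 73: aaaaX[q3]a#aaaaa (head 5)
Step 74: aaaa[q3]Xa#aaaaa (head 4)
Step 75: aaaaa[q0]a#aaaaa (head 5)
Step 76: aaaaaX[q1]#aaaaa (head 6)
Step 77: aaaaaX#[q2]aaaaa (head 7)
Step 78: aaaaaX#a[q2]aaaa (head 8)
Step 79: aaaaaX#aa[q2]aaa (head 9)
Step 80: aaaaaX#aaa[q2]aa (head 10)
Step 81: aaaaaX#aaaa[q2]a (head 11)
Step 82: aaaaaX#aaaaa[q2]□ (head 12)
Step 83: aaaaaX#aaaa[q3]aa (head 11)
Step 84: aaaaaX#aaa[q3]aaa (head 10)
Step 85: aaaaaX#aa[q3]aaaa (head 9)
Step 86: aaaaaX#a[q3]aaaaa (head 8)
Step 87: aaaaaX#[q3]aaaaaa (head 7)
Step 88: aaaaaX[q3]#aaaaaa (head 6)
Step 89: aaaaa[q3]X#aaaaaa (head 5)
Step 90: aaaaaa[q0]#aaaaaa (head 6)
Step 91: aaaaaa#[q3]aaaaaa (head 7)
Step 92: aaaaaa[q3]#aaaaaa (head 6)
Step 93: aaaaa[q3]a#aaaaaa (head 5)
Step 94: aaaa[q3]aa#aaaaaa (head 4)
Step 95: aaa[q3]aaa#aaaaaa (head 3)
Step 96: aa[q3]aaaa#aaaaaa (head 2)
Step 97: a[q3]aaaaa#aaaaaa (head 1)
Step 98: [q3]aaaaaa#aaaaaa (head 0)
Step 99: [q3]□aaaaaa#aaaaaa (head -1)
Step 100: □[qA]aaaaaa#aaaaaa (head 0)
The machine is in qA, so it halts and accepts.

Final answer: Accept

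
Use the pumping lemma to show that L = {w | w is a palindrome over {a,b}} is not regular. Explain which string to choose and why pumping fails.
Language: L = {w | w is a palindrome over {a,b}} (strings that read the same forwards and backwards)
Step 1: Assume for contradiction that L is regular, with pumping length p.
Step 2: Choose s = a^p b a^p. Then s ∈ L (it reads the same forwards and backwards) and |s| ≥ p.
Step 3: Consider any decomposition s = xyz with |xy| ≤ p and |y| > 0. Since |xy| ≤ p and the first p symbols of s are all a's, y = a^k for some k with 1 ≤ k ≤ p.
Step 4: Pumping up (i = 2): xy²z = a^(p+k) b a^p. Its reverse is a^p b a^(p+k) ≠ a^(p+k) b a^p (the single b is no longer in the middle), so xy²z is not a palindrome and xy²z ∉ L.
This contradicts the pumping lemma, so L is not regular.

Final answer: Choose s = a^p b a^p. Since |xy| ≤ p, y = a^k with k ≥ 1. Then xy²z = a^(p+k) b a^p is not a palindrome, so ∉ L.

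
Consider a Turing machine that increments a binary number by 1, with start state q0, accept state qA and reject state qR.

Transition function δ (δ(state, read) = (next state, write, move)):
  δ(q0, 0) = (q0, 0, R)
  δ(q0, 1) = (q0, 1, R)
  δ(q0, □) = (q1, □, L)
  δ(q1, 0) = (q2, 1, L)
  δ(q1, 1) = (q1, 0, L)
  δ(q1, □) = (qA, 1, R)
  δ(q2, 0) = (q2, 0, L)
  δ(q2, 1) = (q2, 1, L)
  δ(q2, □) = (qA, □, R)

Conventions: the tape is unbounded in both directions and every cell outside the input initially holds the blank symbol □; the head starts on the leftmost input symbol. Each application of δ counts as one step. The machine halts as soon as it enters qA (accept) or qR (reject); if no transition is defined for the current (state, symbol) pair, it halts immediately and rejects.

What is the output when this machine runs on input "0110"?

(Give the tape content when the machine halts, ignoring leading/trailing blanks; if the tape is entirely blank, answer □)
Step 0: [q0]0110 (head at position 0)
Step 1: δ(q0, 0) = (q0, 0, R)  ⊢  0[q0]110 (head at position 1)
Step 2: δ(q0, 1) = (q0, 1, R)  ⊢  01[q0]10 (head at position 2)
Step 3: δ(q0, 1) = (q0, 1, R)  ⊢  011[q0]0 (head at position 3)
Step 4: δ(q0, 0) = (q0, 0, R)  ⊢  0110[q0]□ (head at position 4)
Step 5: δ(q0, □) = (q1, □, L)  ⊢  011[q1]0□ (head at position 3)
Step 6: δ(q1, 0) = (q2, 1, L)  ⊢  01[q2]11□ (head at position 2)
Step 7: δ(q2, 1) = (q2, 1, L)  ⊢  0[q2]111□ (head at position 1)
Step 8: δ(q2, 1) = (q2, 1, L)  ⊢  [q2]0111□ (head at position 0)
Step 9: δ(q2, 0) = (q2, 0, L)  ⊢  [q2]□0111□ (head at position -1)
Step 10: δ(q2, □) = (qA, □, R)  ⊢  □[qA]0111□ (head at position 0)
The machine is in qA, so it halts and accepts.
Tape content when halted (ignoring surrounding blanks): 0111

Final answer: Output: 0111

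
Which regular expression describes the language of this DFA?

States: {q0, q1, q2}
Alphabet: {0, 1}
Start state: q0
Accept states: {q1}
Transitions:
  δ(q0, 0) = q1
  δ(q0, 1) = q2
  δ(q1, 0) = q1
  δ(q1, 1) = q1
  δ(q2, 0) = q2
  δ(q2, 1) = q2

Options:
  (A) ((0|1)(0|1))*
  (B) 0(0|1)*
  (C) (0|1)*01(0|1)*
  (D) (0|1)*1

Testing sample strings against the DFA:
  '01' -> accepted
  '0001' -> accepted
  '11110' -> rejected
  '1110' -> rejected
Checking each option for a counterexample:
  (A) ((0|1)(0|1))*: ε is rejected by the DFA but matches the regex → eliminated
  (B) 0(0|1)*: agrees with the DFA on all strings of length ≤ 4
  (C) (0|1)*01(0|1)*: '0' is accepted by the DFA but does not match the regex → eliminated
  (D) (0|1)*1: '0' is accepted by the DFA but does not match the regex → eliminated
Only (B) 0(0|1)* is consistent with the DFA.

Final answer: (B) 0(0|1)*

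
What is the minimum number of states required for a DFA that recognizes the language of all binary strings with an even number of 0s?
Language: binary strings with an even number of 0s
Lower bound (Myhill–Nerode): the prefixes ε, 0 are pairwise distinguishable:
  ε vs 0: suffix ε distinguishes them (ε has zero 0s (accepted), 0 has one 0 (rejected))
So any DFA needs at least 2 states.
Upper bound: a DFA with 2 states exists (one state per class above).
Minimum states: 2

Final answer: 2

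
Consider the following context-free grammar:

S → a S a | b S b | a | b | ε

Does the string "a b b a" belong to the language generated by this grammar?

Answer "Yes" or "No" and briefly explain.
A derivation exists: S ⇒ a S a ⇒ a b S b a ⇒ a b b a (using S → a S a, S → b S b, then S → ε).

Final answer: Yes - a valid derivation exists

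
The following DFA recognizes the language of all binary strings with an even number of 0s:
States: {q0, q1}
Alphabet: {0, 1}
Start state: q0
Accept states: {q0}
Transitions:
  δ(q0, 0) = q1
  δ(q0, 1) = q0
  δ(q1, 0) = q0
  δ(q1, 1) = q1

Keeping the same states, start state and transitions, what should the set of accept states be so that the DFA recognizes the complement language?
The DFA is complete (every state has a transition on every symbol), so the complement
is recognized by the same DFA with accepting and non-accepting states swapped.
Original accept states: {q0}
Complement accept states = All states - Original accept states
= {q0, q1} - {q0}
= {q1}
Complement language: strings with an ODD number of 0s

Final answer: {q1}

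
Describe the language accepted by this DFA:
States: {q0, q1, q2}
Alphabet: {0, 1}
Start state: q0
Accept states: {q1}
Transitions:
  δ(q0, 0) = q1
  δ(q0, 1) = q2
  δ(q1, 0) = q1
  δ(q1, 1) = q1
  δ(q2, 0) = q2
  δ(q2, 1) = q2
Analyzing the DFA structure:
Start state: q0
Accept states: {q1}
Interpreting what each state remembers (checking against the transitions):
  q0: nothing has been read yet
  q1: the first symbol was 0
  q2: the first symbol was 1 (trap state)
  δ(q0, 0): in q0 (nothing has been read yet), after reading 0 we have: the first symbol was 0 → q1
  δ(q0, 1): in q0 (nothing has been read yet), after reading 1 we have: the first symbol was 1 (trap state) → q2
  δ(q1, 0): in q1 (the first symbol was 0), after reading 0 we have: the first symbol was 0 → q1
  δ(q1, 1): in q1 (the first symbol was 0), after reading 1 we have: the first symbol was 0 → q1
  δ(q2, 0): in q2 (the first symbol was 1 (trap state)), after reading 0 we have: the first symbol was 1 (trap state) → q2
  δ(q2, 1): in q2 (the first symbol was 1 (trap state)), after reading 1 we have: the first symbol was 1 (trap state) → q2
A string is accepted iff it ends in {q1}, i.e. the first symbol was 0.
Language: All binary strings starting with 0

Final answer: All binary strings starting with 0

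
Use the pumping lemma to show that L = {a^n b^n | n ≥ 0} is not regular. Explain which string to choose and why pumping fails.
Language: L = {a^n b^n | n ≥ 0} (equal numbers of a's followed by b's)
Step 1: Assume for contradiction that L is regular, with pumping length p.
Step 2: Choose s = a^p b^p. Then s ∈ L (it has p a's followed by p b's) and |s| ≥ p.
Step 3: Consider any decomposition s = xyz with |xy| ≤ p and |y| > 0. Since |xy| ≤ p and the first p symbols of s are all a's, y = a^k for some k with 1 ≤ k ≤ p.
Step 4: Pumping up (i = 2): xy²z = a^(p+k) b^p, which has more a's than b's, so xy²z ∉ L.
This contradicts the pumping lemma, so L is not regular.

Final answer: Choose s = a^p b^p. Since |xy| ≤ p, y = a^k with k ≥ 1. Then xy²z = a^(p+k) b^p ∉ L.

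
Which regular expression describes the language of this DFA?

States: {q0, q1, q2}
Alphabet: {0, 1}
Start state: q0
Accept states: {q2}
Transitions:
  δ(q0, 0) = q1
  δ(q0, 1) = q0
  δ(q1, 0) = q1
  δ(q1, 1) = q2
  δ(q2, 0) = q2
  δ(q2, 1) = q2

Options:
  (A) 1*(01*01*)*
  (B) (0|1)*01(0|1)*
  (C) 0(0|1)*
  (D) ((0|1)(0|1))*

Testing sample strings against the DFA:
  '0011' -> accepted
  '10011' -> accepted
  '0100' -> accepted
  '100' -> rejected
Checking each option for a counterexample:
  (A) 1*(01*01*)*: ε is rejected by the DFA but matches the regex → eliminated
  (B) (0|1)*01(0|1)*: agrees with the DFA on all strings of length ≤ 4
  (C) 0(0|1)*: '0' is rejected by the DFA but matches the regex → eliminated
  (D) ((0|1)(0|1))*: ε is rejected by the DFA but matches the regex → eliminated
Only (B) (0|1)*01(0|1)* is consistent with the DFA.

Final answer: (B) (0|1)*01(0|1)*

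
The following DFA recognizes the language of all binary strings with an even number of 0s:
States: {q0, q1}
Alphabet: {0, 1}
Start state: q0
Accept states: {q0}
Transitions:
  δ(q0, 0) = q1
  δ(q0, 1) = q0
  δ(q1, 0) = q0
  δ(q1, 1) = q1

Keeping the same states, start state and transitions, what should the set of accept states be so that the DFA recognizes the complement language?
The DFA is complete (every state has a transition on every symbol), so the complement
is recognized by the same DFA with accepting and non-accepting states swapped.
Original accept states: {q0}
Complement accept states = All states - Original accept states
= {q0, q1} - {q0}
= {q1}
Complement language: strings with an ODD number of 0s

Final answer: {q1}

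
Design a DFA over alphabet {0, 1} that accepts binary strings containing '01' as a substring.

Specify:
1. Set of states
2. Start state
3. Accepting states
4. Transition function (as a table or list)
One valid DFA (any DFA recognizing the same language is acceptable):
States: {q0, q1, q2}
Start: q0
Accepting: {q2}
Transitions (accepting states marked with *):
State | 0 | 1 | Accepting
-------------------------
q0    | q1 | q0 |  
q1    | q1 | q2 |  
q2    | q2 | q2 | *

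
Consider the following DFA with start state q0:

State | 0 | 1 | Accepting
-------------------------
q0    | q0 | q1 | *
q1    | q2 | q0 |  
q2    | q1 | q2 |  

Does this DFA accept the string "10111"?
Start in q0.
Read '1': q0 → q1
Read '0': q1 → q2
Read '1': q2 → q2
Read '1': q2 → q2
Read '1': q2 → q2
Final state q2 is not accepting, so the string is rejected.

Final answer: No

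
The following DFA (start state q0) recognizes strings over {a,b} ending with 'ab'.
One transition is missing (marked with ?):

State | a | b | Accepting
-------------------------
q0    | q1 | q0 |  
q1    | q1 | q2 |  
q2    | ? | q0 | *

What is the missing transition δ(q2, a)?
q1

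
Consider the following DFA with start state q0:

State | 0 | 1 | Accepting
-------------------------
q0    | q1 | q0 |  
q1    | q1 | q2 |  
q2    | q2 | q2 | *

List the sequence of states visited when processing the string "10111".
q0 → q0 → q1 → q2 → q2 → q2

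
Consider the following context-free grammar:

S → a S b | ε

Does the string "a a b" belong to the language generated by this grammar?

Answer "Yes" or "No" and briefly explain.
Every derivation applies S → a S b some number n of times and then S → ε, producing a^n b^n with equally many a's and b's. The string a a b has two a's but only one b, so it cannot be derived.

Final answer: No - no valid derivation exists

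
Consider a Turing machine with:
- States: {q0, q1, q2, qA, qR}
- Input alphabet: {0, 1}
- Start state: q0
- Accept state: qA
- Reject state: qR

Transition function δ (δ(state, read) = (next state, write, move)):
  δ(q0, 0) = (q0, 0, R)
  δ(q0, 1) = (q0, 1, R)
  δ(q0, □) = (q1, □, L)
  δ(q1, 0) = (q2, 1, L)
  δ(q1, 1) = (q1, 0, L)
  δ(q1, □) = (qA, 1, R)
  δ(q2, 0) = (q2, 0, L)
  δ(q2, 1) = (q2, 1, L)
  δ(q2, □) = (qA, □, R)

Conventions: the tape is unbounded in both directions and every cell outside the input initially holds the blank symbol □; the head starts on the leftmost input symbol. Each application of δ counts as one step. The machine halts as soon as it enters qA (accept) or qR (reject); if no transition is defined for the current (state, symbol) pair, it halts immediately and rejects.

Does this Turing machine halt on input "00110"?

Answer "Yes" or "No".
Step 0: [q0]00110 (head at position 0)
Step 1: δ(q0, 0) = (q0, 0, R)  ⊢  0[q0]0110 (head at position 1)
Step 2: δ(q0, 0) = (q0, 0, R)  ⊢  00[q0]110 (head at position 2)
Step 3: δ(q0, 1) = (q0, 1, R)  ⊢  001[q0]10 (head at position 3)
Step 4: δ(q0, 1) = (q0, 1, R)  ⊢  0011[q0]0 (head at position 4)
Step 5: δ(q0, 0) = (q0, 0, R)  ⊢  00110[q0]□ (head at position 5)
Step 6: δ(q0, □) = (q1, □, L)  ⊢  0011[q1]0□ (head at position 4)
Step 7: δ(q1, 0) = (q2, 1, L)  ⊢  001[q2]11□ (head at position 3)
Step 8: δ(q2, 1) = (q2, 1, L)  ⊢  00[q2]111□ (head at position 2)
Step 9: δ(q2, 1) = (q2, 1, L)  ⊢  0[q2]0111□ (head at position 1)
Step 10: δ(q2, 0) = (q2, 0, L)  ⊢  [q2]00111□ (head at position 0)
Step 11: δ(q2, 0) = (q2, 0, L)  ⊢  [q2]□00111□ (head at position -1)
Step 12: δ(q2, □) = (qA, □, R)  ⊢  □[qA]00111□ (head at position 0)
The machine is in qA, so it halts and accepts.
It halts after 12 steps.

Final answer: Yes - halts after 12 steps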